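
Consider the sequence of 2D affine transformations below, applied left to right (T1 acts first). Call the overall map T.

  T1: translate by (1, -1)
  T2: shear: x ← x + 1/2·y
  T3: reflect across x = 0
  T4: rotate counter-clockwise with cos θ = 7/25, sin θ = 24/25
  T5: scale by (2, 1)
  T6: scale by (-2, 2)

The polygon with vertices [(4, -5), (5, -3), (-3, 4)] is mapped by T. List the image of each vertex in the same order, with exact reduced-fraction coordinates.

image vertices: (-104/5, -36/5), (-272/25, -248/25), (274/25, 66/25)

T1 translate by (1, -1): (4, -5) → (5, -6); (5, -3) → (6, -4); (-3, 4) → (-2, 3)
T2 shear: x ← x + 1/2·y: (5, -6) → (2, -6); (6, -4) → (4, -4); (-2, 3) → (-1/2, 3)
T3 reflect across x = 0: (2, -6) → (-2, -6); (4, -4) → (-4, -4); (-1/2, 3) → (1/2, 3)
T4 rotate counter-clockwise with cos θ = 7/25, sin θ = 24/25: (-2, -6) → (26/5, -18/5); (-4, -4) → (68/25, -124/25); (1/2, 3) → (-137/50, 33/25)
T5 scale by (2, 1): (26/5, -18/5) → (52/5, -18/5); (68/25, -124/25) → (136/25, -124/25); (-137/50, 33/25) → (-137/25, 33/25)
T6 scale by (-2, 2): (52/5, -18/5) → (-104/5, -36/5); (136/25, -124/25) → (-272/25, -248/25); (-137/25, 33/25) → (274/25, 66/25)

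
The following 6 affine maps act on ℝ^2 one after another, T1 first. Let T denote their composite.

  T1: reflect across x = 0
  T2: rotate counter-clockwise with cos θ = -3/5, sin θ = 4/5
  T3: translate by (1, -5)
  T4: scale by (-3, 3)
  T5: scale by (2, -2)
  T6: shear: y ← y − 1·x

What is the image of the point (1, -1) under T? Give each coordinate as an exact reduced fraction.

T1 reflect across x = 0: (1, -1) → (-1, -1)
T2 rotate counter-clockwise with cos θ = -3/5, sin θ = 4/5: (-1, -1) → (7/5, -1/5)
T3 translate by (1, -5): (7/5, -1/5) → (12/5, -26/5)
T4 scale by (-3, 3): (12/5, -26/5) → (-36/5, -78/5)
T5 scale by (2, -2): (-36/5, -78/5) → (-72/5, 156/5)
T6 shear: y ← y − 1·x: (-72/5, 156/5) → (-72/5, 228/5)

T(p) = (-72/5, 228/5)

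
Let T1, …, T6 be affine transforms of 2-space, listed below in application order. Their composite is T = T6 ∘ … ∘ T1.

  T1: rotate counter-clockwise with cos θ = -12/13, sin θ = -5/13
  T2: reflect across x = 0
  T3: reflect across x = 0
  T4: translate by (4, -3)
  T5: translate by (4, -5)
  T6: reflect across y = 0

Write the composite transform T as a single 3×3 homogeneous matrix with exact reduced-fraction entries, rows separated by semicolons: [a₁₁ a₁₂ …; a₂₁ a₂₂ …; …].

T1 = [-12/13 5/13 0; -5/13 -12/13 0; 0 0 1]
T2·T1 = [12/13 -5/13 0; -5/13 -12/13 0; 0 0 1]
T3·…·T1 = [-12/13 5/13 0; -5/13 -12/13 0; 0 0 1]
T4·…·T1 = [-12/13 5/13 4; -5/13 -12/13 -3; 0 0 1]
T5·…·T1 = [-12/13 5/13 8; -5/13 -12/13 -8; 0 0 1]
T6·…·T1 = [-12/13 5/13 8; 5/13 12/13 8; 0 0 1]

T = [-12/13 5/13 8; 5/13 12/13 8; 0 0 1]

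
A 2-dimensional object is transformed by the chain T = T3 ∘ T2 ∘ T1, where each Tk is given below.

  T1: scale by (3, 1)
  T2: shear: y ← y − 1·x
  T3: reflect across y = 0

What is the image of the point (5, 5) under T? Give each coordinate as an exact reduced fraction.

T(p) = (15, 10)

T1 scale by (3, 1): (5, 5) → (15, 5)
T2 shear: y ← y − 1·x: (15, 5) → (15, -10)
T3 reflect across y = 0: (15, -10) → (15, 10)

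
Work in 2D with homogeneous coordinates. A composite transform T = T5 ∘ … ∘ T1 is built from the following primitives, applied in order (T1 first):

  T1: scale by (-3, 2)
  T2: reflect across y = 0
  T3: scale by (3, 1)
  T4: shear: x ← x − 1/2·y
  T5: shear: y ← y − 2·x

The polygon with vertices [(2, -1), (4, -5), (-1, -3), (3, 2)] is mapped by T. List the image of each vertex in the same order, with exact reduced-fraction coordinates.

T1 scale by (-3, 2): (2, -1) → (-6, -2); (4, -5) → (-12, -10); (-1, -3) → (3, -6); (3, 2) → (-9, 4)
T2 reflect across y = 0: (-6, -2) → (-6, 2); (-12, -10) → (-12, 10); (3, -6) → (3, 6); (-9, 4) → (-9, -4)
T3 scale by (3, 1): (-6, 2) → (-18, 2); (-12, 10) → (-36, 10); (3, 6) → (9, 6); (-9, -4) → (-27, -4)
T4 shear: x ← x − 1/2·y: (-18, 2) → (-19, 2); (-36, 10) → (-41, 10); (9, 6) → (6, 6); (-27, -4) → (-25, -4)
T5 shear: y ← y − 2·x: (-19, 2) → (-19, 40); (-41, 10) → (-41, 92); (6, 6) → (6, -6); (-25, -4) → (-25, 46)

image vertices: (-19, 40), (-41, 92), (6, -6), (-25, 46)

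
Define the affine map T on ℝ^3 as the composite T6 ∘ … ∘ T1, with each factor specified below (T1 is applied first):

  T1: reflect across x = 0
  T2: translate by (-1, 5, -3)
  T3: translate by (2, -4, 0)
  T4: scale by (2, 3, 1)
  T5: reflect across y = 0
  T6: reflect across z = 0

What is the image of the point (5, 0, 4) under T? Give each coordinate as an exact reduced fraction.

T1 reflect across x = 0: (5, 0, 4) → (-5, 0, 4)
T2 translate by (-1, 5, -3): (-5, 0, 4) → (-6, 5, 1)
T3 translate by (2, -4, 0): (-6, 5, 1) → (-4, 1, 1)
T4 scale by (2, 3, 1): (-4, 1, 1) → (-8, 3, 1)
T5 reflect across y = 0: (-8, 3, 1) → (-8, -3, 1)
T6 reflect across z = 0: (-8, -3, 1) → (-8, -3, -1)

T(p) = (-8, -3, -1)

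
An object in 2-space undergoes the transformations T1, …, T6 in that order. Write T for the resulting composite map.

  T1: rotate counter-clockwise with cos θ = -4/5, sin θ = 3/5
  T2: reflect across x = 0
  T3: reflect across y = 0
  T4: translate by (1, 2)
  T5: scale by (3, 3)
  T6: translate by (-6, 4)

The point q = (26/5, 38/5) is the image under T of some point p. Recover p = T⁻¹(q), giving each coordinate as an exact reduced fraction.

T1 = [-4/5 -3/5 0; 3/5 -4/5 0; 0 0 1]
T2·T1 = [4/5 3/5 0; 3/5 -4/5 0; 0 0 1]
T3·…·T1 = [4/5 3/5 0; -3/5 4/5 0; 0 0 1]
T4·…·T1 = [4/5 3/5 1; -3/5 4/5 2; 0 0 1]
T5·…·T1 = [12/5 9/5 3; -9/5 12/5 6; 0 0 1]
T6·…·T1 = [12/5 9/5 -3; -9/5 12/5 10; 0 0 1]
det M = 9; M⁻¹ = [4/15 -1/5 14/5; 1/5 4/15 -31/15; 0 0 1]
M⁻¹ · (26/5, 38/5)ᵀ = (8/3, 1)ᵀ

p = (8/3, 1)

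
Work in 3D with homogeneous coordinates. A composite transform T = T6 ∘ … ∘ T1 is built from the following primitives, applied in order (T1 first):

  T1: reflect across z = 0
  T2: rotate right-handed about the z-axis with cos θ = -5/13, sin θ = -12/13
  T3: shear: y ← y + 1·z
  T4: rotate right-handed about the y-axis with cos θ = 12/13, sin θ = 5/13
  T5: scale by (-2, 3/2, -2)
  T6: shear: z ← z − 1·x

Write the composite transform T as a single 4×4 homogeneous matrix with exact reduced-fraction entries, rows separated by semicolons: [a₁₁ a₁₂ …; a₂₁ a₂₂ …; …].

T1 = [1 0 0 0; 0 1 0 0; 0 0 -1 0; 0 0 0 1]
T2·T1 = [-5/13 12/13 0 0; -12/13 -5/13 0 0; 0 0 -1 0; 0 0 0 1]
T3·…·T1 = [-5/13 12/13 0 0; -12/13 -5/13 -1 0; 0 0 -1 0; 0 0 0 1]
T4·…·T1 = [-60/169 144/169 -5/13 0; -12/13 -5/13 -1 0; 25/169 -60/169 -12/13 0; 0 0 0 1]
T5·…·T1 = [120/169 -288/169 10/13 0; -18/13 -15/26 -3/2 0; -50/169 120/169 24/13 0; 0 0 0 1]
T6·…·T1 = [120/169 -288/169 10/13 0; -18/13 -15/26 -3/2 0; -170/169 408/169 14/13 0; 0 0 0 1]

T = [120/169 -288/169 10/13 0; -18/13 -15/26 -3/2 0; -170/169 408/169 14/13 0; 0 0 0 1]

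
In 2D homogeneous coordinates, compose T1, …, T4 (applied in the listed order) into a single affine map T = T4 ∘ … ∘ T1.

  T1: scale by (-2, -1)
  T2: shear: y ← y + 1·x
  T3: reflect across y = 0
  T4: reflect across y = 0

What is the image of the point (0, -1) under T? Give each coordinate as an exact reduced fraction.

T(p) = (0, 1)

T1 scale by (-2, -1): (0, -1) → (0, 1)
T2 shear: y ← y + 1·x: (0, 1) → (0, 1)
T3 reflect across y = 0: (0, 1) → (0, -1)
T4 reflect across y = 0: (0, -1) → (0, 1)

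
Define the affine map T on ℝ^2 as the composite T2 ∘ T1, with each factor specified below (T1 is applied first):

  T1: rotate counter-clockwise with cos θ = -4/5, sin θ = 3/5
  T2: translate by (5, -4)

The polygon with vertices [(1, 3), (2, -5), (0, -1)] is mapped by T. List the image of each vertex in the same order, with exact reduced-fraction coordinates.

image vertices: (12/5, -29/5), (32/5, 6/5), (28/5, -16/5)

T1 rotate counter-clockwise with cos θ = -4/5, sin θ = 3/5: (1, 3) → (-13/5, -9/5); (2, -5) → (7/5, 26/5); (0, -1) → (3/5, 4/5)
T2 translate by (5, -4): (-13/5, -9/5) → (12/5, -29/5); (7/5, 26/5) → (32/5, 6/5); (3/5, 4/5) → (28/5, -16/5)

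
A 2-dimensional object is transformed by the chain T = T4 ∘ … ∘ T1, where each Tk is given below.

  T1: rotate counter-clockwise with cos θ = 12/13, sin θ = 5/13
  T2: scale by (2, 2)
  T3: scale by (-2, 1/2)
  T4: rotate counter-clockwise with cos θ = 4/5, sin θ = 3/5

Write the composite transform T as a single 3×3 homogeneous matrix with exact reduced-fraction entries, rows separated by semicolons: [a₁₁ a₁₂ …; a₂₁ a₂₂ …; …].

T1 = [12/13 -5/13 0; 5/13 12/13 0; 0 0 1]
T2·T1 = [24/13 -10/13 0; 10/13 24/13 0; 0 0 1]
T3·…·T1 = [-48/13 20/13 0; 5/13 12/13 0; 0 0 1]
T4·…·T1 = [-207/65 44/65 0; -124/65 108/65 0; 0 0 1]

T = [-207/65 44/65 0; -124/65 108/65 0; 0 0 1]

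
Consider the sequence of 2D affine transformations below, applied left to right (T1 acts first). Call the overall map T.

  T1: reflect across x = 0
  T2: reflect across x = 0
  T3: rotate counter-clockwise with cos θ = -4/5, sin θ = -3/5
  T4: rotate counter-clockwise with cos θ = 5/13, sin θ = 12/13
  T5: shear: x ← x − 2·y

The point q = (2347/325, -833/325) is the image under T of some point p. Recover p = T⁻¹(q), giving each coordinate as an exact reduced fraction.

T1 = [-1 0 0; 0 1 0; 0 0 1]
T2·T1 = [1 0 0; 0 1 0; 0 0 1]
T3·…·T1 = [-4/5 3/5 0; -3/5 -4/5 0; 0 0 1]
T4·…·T1 = [16/65 63/65 0; -63/65 16/65 0; 0 0 1]
T5·…·T1 = [142/65 31/65 0; -63/65 16/65 0; 0 0 1]
det M = 1; M⁻¹ = [16/65 -31/65 0; 63/65 142/65 0; 0 0 1]
M⁻¹ · (2347/325, -833/325)ᵀ = (3, 7/5)ᵀ

p = (3, 7/5)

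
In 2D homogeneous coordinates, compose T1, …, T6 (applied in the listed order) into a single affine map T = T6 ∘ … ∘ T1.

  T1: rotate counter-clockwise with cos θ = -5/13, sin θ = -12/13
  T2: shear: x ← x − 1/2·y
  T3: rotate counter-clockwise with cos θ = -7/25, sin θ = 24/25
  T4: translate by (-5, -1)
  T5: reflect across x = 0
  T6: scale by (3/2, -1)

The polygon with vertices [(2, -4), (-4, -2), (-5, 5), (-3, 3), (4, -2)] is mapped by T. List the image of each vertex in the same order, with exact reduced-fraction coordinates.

T1 rotate counter-clockwise with cos θ = -5/13, sin θ = -12/13: (2, -4) → (-58/13, -4/13); (-4, -2) → (-4/13, 58/13); (-5, 5) → (85/13, 35/13); (-3, 3) → (51/13, 21/13); (4, -2) → (-44/13, -38/13)
T2 shear: x ← x − 1/2·y: (-58/13, -4/13) → (-56/13, -4/13); (-4/13, 58/13) → (-33/13, 58/13); (85/13, 35/13) → (135/26, 35/13); (51/13, 21/13) → (81/26, 21/13); (-44/13, -38/13) → (-25/13, -38/13)
T3 rotate counter-clockwise with cos θ = -7/25, sin θ = 24/25: (-56/13, -4/13) → (488/325, -1316/325); (-33/13, 58/13) → (-1161/325, -1198/325); (135/26, 35/13) → (-105/26, 55/13); (81/26, 21/13) → (-63/26, 33/13); (-25/13, -38/13) → (1087/325, -334/325)
T4 translate by (-5, -1): (488/325, -1316/325) → (-1137/325, -1641/325); (-1161/325, -1198/325) → (-2786/325, -1523/325); (-105/26, 55/13) → (-235/26, 42/13); (-63/26, 33/13) → (-193/26, 20/13); (1087/325, -334/325) → (-538/325, -659/325)
T5 reflect across x = 0: (-1137/325, -1641/325) → (1137/325, -1641/325); (-2786/325, -1523/325) → (2786/325, -1523/325); (-235/26, 42/13) → (235/26, 42/13); (-193/26, 20/13) → (193/26, 20/13); (-538/325, -659/325) → (538/325, -659/325)
T6 scale by (3/2, -1): (1137/325, -1641/325) → (3411/650, 1641/325); (2786/325, -1523/325) → (4179/325, 1523/325); (235/26, 42/13) → (705/52, -42/13); (193/26, 20/13) → (579/52, -20/13); (538/325, -659/325) → (807/325, 659/325)

image vertices: (3411/650, 1641/325), (4179/325, 1523/325), (705/52, -42/13), (579/52, -20/13), (807/325, 659/325)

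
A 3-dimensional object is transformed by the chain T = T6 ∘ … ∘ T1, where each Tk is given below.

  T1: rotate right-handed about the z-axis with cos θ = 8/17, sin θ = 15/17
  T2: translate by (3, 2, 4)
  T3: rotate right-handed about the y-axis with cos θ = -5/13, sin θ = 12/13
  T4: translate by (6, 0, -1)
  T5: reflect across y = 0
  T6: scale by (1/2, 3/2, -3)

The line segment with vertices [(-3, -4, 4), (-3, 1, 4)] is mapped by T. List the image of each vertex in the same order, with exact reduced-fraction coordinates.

T1 rotate right-handed about the z-axis with cos θ = 8/17, sin θ = 15/17: (-3, -4, 4) → (36/17, -77/17, 4); (-3, 1, 4) → (-39/17, -37/17, 4)
T2 translate by (3, 2, 4): (36/17, -77/17, 4) → (87/17, -43/17, 8); (-39/17, -37/17, 4) → (12/17, -3/17, 8)
T3 rotate right-handed about the y-axis with cos θ = -5/13, sin θ = 12/13: (87/17, -43/17, 8) → (1197/221, -43/17, -1724/221); (12/17, -3/17, 8) → (1572/221, -3/17, -824/221)
T4 translate by (6, 0, -1): (1197/221, -43/17, -1724/221) → (2523/221, -43/17, -1945/221); (1572/221, -3/17, -824/221) → (2898/221, -3/17, -1045/221)
T5 reflect across y = 0: (2523/221, -43/17, -1945/221) → (2523/221, 43/17, -1945/221); (2898/221, -3/17, -1045/221) → (2898/221, 3/17, -1045/221)
T6 scale by (1/2, 3/2, -3): (2523/221, 43/17, -1945/221) → (2523/442, 129/34, 5835/221); (2898/221, 3/17, -1045/221) → (1449/221, 9/34, 3135/221)

image vertices: (2523/442, 129/34, 5835/221), (1449/221, 9/34, 3135/221)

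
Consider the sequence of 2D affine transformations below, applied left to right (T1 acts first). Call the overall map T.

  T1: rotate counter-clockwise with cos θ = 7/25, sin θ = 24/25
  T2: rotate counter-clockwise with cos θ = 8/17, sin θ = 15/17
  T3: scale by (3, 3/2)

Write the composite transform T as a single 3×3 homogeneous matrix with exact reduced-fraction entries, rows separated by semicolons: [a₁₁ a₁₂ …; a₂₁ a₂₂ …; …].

T = [-912/425 -891/425 0; 891/850 -456/425 0; 0 0 1]

T1 = [7/25 -24/25 0; 24/25 7/25 0; 0 0 1]
T2·T1 = [-304/425 -297/425 0; 297/425 -304/425 0; 0 0 1]
T3·…·T1 = [-912/425 -891/425 0; 891/850 -456/425 0; 0 0 1]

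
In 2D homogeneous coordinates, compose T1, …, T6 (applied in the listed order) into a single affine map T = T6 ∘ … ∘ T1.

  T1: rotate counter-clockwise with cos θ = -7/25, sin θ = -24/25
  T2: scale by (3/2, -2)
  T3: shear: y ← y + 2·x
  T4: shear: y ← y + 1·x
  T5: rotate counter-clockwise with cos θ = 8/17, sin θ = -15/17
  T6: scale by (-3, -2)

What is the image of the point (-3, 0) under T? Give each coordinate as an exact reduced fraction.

T(p) = (2943/850, 1737/425)

T1 rotate counter-clockwise with cos θ = -7/25, sin θ = -24/25: (-3, 0) → (21/25, 72/25)
T2 scale by (3/2, -2): (21/25, 72/25) → (63/50, -144/25)
T3 shear: y ← y + 2·x: (63/50, -144/25) → (63/50, -81/25)
T4 shear: y ← y + 1·x: (63/50, -81/25) → (63/50, -99/50)
T5 rotate counter-clockwise with cos θ = 8/17, sin θ = -15/17: (63/50, -99/50) → (-981/850, -1737/850)
T6 scale by (-3, -2): (-981/850, -1737/850) → (2943/850, 1737/425)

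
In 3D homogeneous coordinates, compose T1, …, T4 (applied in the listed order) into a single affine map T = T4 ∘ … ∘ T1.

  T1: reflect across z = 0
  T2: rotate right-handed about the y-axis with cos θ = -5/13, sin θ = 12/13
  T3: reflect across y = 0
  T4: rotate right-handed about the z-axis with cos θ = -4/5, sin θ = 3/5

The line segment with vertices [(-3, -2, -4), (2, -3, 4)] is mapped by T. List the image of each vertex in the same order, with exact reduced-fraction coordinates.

image vertices: (-66/13, 17/13, 16/13), (23/13, -66/13, -4/13)

T1 reflect across z = 0: (-3, -2, -4) → (-3, -2, 4); (2, -3, 4) → (2, -3, -4)
T2 rotate right-handed about the y-axis with cos θ = -5/13, sin θ = 12/13: (-3, -2, 4) → (63/13, -2, 16/13); (2, -3, -4) → (-58/13, -3, -4/13)
T3 reflect across y = 0: (63/13, -2, 16/13) → (63/13, 2, 16/13); (-58/13, -3, -4/13) → (-58/13, 3, -4/13)
T4 rotate right-handed about the z-axis with cos θ = -4/5, sin θ = 3/5: (63/13, 2, 16/13) → (-66/13, 17/13, 16/13); (-58/13, 3, -4/13) → (23/13, -66/13, -4/13)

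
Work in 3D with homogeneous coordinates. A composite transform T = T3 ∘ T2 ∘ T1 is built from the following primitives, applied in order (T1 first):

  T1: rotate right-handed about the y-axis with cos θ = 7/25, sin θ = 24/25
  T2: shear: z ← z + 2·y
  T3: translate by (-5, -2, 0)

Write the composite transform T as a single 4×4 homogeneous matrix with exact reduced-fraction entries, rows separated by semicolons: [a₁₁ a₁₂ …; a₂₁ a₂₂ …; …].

T = [7/25 0 24/25 -5; 0 1 0 -2; -24/25 2 7/25 0; 0 0 0 1]

T1 = [7/25 0 24/25 0; 0 1 0 0; -24/25 0 7/25 0; 0 0 0 1]
T2·T1 = [7/25 0 24/25 0; 0 1 0 0; -24/25 2 7/25 0; 0 0 0 1]
T3·…·T1 = [7/25 0 24/25 -5; 0 1 0 -2; -24/25 2 7/25 0; 0 0 0 1]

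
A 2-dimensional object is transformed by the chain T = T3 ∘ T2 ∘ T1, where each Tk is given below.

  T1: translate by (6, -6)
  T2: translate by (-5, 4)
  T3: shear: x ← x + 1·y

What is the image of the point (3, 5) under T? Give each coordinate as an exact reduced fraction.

T(p) = (7, 3)

T1 translate by (6, -6): (3, 5) → (9, -1)
T2 translate by (-5, 4): (9, -1) → (4, 3)
T3 shear: x ← x + 1·y: (4, 3) → (7, 3)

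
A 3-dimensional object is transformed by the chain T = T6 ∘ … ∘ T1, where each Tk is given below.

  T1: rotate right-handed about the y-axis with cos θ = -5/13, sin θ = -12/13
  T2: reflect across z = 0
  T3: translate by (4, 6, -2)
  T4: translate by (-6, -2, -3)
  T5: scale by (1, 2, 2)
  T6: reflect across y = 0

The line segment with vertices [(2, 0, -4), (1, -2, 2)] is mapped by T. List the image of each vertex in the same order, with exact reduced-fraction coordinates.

image vertices: (12/13, -8, -218/13), (-55/13, -4, -134/13)

T1 rotate right-handed about the y-axis with cos θ = -5/13, sin θ = -12/13: (2, 0, -4) → (38/13, 0, 44/13); (1, -2, 2) → (-29/13, -2, 2/13)
T2 reflect across z = 0: (38/13, 0, 44/13) → (38/13, 0, -44/13); (-29/13, -2, 2/13) → (-29/13, -2, -2/13)
T3 translate by (4, 6, -2): (38/13, 0, -44/13) → (90/13, 6, -70/13); (-29/13, -2, -2/13) → (23/13, 4, -28/13)
T4 translate by (-6, -2, -3): (90/13, 6, -70/13) → (12/13, 4, -109/13); (23/13, 4, -28/13) → (-55/13, 2, -67/13)
T5 scale by (1, 2, 2): (12/13, 4, -109/13) → (12/13, 8, -218/13); (-55/13, 2, -67/13) → (-55/13, 4, -134/13)
T6 reflect across y = 0: (12/13, 8, -218/13) → (12/13, -8, -218/13); (-55/13, 4, -134/13) → (-55/13, -4, -134/13)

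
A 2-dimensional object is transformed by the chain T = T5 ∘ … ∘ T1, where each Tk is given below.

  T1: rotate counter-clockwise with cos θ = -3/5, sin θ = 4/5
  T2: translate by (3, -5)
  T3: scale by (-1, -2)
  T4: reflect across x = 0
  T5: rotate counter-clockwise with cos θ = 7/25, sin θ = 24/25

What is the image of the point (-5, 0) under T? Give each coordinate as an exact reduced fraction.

T1 rotate counter-clockwise with cos θ = -3/5, sin θ = 4/5: (-5, 0) → (3, -4)
T2 translate by (3, -5): (3, -4) → (6, -9)
T3 scale by (-1, -2): (6, -9) → (-6, 18)
T4 reflect across x = 0: (-6, 18) → (6, 18)
T5 rotate counter-clockwise with cos θ = 7/25, sin θ = 24/25: (6, 18) → (-78/5, 54/5)

T(p) = (-78/5, 54/5)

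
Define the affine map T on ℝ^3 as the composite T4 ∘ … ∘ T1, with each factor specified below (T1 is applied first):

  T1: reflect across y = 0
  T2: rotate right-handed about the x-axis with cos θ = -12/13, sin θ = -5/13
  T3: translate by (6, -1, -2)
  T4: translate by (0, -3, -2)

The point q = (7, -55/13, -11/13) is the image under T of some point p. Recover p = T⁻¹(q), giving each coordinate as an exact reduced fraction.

T1 = [1 0 0 0; 0 -1 0 0; 0 0 1 0; 0 0 0 1]
T2·T1 = [1 0 0 0; 0 12/13 5/13 0; 0 5/13 -12/13 0; 0 0 0 1]
T3·…·T1 = [1 0 0 6; 0 12/13 5/13 -1; 0 5/13 -12/13 -2; 0 0 0 1]
T4·…·T1 = [1 0 0 6; 0 12/13 5/13 -4; 0 5/13 -12/13 -4; 0 0 0 1]
det M = -1; M⁻¹ = [1 0 0 -6; 0 12/13 5/13 68/13; 0 5/13 -12/13 -28/13; 0 0 0 1]
M⁻¹ · (7, -55/13, -11/13)ᵀ = (1, 1, -3)ᵀ

p = (1, 1, -3)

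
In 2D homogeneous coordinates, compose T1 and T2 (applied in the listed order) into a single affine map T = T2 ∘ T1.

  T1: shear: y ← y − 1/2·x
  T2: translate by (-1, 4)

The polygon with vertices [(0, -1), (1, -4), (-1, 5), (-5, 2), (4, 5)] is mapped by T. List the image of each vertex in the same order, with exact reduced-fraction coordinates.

image vertices: (-1, 3), (0, -1/2), (-2, 19/2), (-6, 17/2), (3, 7)

T1 shear: y ← y − 1/2·x: (0, -1) → (0, -1); (1, -4) → (1, -9/2); (-1, 5) → (-1, 11/2); (-5, 2) → (-5, 9/2); (4, 5) → (4, 3)
T2 translate by (-1, 4): (0, -1) → (-1, 3); (1, -9/2) → (0, -1/2); (-1, 11/2) → (-2, 19/2); (-5, 9/2) → (-6, 17/2); (4, 3) → (3, 7)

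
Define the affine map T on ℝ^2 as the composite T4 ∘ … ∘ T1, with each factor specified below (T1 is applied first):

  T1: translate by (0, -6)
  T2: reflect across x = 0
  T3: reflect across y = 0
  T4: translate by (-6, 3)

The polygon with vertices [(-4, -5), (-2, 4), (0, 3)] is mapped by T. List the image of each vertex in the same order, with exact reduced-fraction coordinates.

T1 translate by (0, -6): (-4, -5) → (-4, -11); (-2, 4) → (-2, -2); (0, 3) → (0, -3)
T2 reflect across x = 0: (-4, -11) → (4, -11); (-2, -2) → (2, -2); (0, -3) → (0, -3)
T3 reflect across y = 0: (4, -11) → (4, 11); (2, -2) → (2, 2); (0, -3) → (0, 3)
T4 translate by (-6, 3): (4, 11) → (-2, 14); (2, 2) → (-4, 5); (0, 3) → (-6, 6)

image vertices: (-2, 14), (-4, 5), (-6, 6)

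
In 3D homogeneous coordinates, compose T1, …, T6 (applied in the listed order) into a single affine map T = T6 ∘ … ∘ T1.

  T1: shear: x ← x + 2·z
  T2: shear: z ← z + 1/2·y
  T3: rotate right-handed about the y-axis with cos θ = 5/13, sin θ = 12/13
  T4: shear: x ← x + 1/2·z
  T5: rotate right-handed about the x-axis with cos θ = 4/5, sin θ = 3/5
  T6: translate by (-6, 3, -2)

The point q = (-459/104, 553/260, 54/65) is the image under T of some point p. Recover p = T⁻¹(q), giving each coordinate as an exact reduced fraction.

T1 = [1 0 2 0; 0 1 0 0; 0 0 1 0; 0 0 0 1]
T2·T1 = [1 0 2 0; 0 1 0 0; 0 1/2 1 0; 0 0 0 1]
T3·…·T1 = [5/13 6/13 22/13 0; 0 1 0 0; -12/13 5/26 -19/13 0; 0 0 0 1]
T4·…·T1 = [-1/13 29/52 25/26 0; 0 1 0 0; -12/13 5/26 -19/13 0; 0 0 0 1]
T5·…·T1 = [-1/13 29/52 25/26 0; 36/65 89/130 57/65 0; -48/65 49/65 -76/65 0; 0 0 0 1]
T6·…·T1 = [-1/13 29/52 25/26 -6; 36/65 89/130 57/65 3; -48/65 49/65 -76/65 -2; 0 0 0 1]
det M = 1; M⁻¹ = [-19/13 179/130 -11/65 -1721/130; 0 4/5 3/5 -6/5; 12/13 -23/65 -47/130 382/65; 0 0 0 1]
M⁻¹ · (-459/104, 553/260, 54/65)ᵀ = (-4, 1, 3/4)ᵀ

p = (-4, 1, 3/4)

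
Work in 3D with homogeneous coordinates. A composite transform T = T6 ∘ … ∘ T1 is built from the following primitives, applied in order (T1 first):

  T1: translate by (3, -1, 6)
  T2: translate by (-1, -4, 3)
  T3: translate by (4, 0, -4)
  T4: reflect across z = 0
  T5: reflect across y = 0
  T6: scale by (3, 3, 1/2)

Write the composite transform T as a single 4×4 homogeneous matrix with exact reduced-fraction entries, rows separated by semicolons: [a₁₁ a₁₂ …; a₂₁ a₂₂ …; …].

T1 = [1 0 0 3; 0 1 0 -1; 0 0 1 6; 0 0 0 1]
T2·T1 = [1 0 0 2; 0 1 0 -5; 0 0 1 9; 0 0 0 1]
T3·…·T1 = [1 0 0 6; 0 1 0 -5; 0 0 1 5; 0 0 0 1]
T4·…·T1 = [1 0 0 6; 0 1 0 -5; 0 0 -1 -5; 0 0 0 1]
T5·…·T1 = [1 0 0 6; 0 -1 0 5; 0 0 -1 -5; 0 0 0 1]
T6·…·T1 = [3 0 0 18; 0 -3 0 15; 0 0 -1/2 -5/2; 0 0 0 1]

T = [3 0 0 18; 0 -3 0 15; 0 0 -1/2 -5/2; 0 0 0 1]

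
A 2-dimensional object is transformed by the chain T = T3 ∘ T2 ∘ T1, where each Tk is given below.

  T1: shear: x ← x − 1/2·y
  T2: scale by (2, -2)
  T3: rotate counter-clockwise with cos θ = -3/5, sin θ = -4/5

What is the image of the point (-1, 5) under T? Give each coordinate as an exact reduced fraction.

T(p) = (-19/5, 58/5)

T1 shear: x ← x − 1/2·y: (-1, 5) → (-7/2, 5)
T2 scale by (2, -2): (-7/2, 5) → (-7, -10)
T3 rotate counter-clockwise with cos θ = -3/5, sin θ = -4/5: (-7, -10) → (-19/5, 58/5)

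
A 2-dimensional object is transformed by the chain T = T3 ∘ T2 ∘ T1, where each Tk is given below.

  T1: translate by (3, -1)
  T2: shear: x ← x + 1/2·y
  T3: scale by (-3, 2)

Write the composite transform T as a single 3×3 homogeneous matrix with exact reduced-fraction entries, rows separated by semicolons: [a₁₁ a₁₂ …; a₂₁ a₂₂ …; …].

T1 = [1 0 3; 0 1 -1; 0 0 1]
T2·T1 = [1 1/2 5/2; 0 1 -1; 0 0 1]
T3·…·T1 = [-3 -3/2 -15/2; 0 2 -2; 0 0 1]

T = [-3 -3/2 -15/2; 0 2 -2; 0 0 1]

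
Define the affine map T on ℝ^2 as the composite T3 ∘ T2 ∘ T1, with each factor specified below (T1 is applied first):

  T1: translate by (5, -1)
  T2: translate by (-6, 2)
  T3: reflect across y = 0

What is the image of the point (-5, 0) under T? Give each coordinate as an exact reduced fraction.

T(p) = (-6, -1)

T1 translate by (5, -1): (-5, 0) → (0, -1)
T2 translate by (-6, 2): (0, -1) → (-6, 1)
T3 reflect across y = 0: (-6, 1) → (-6, -1)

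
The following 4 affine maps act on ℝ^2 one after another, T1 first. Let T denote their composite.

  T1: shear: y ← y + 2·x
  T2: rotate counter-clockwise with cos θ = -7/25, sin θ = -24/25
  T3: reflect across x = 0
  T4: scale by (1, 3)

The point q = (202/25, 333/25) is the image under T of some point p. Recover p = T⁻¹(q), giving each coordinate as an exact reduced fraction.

p = (-2, -5)

T1 = [1 0 0; 2 1 0; 0 0 1]
T2·T1 = [41/25 24/25 0; -38/25 -7/25 0; 0 0 1]
T3·…·T1 = [-41/25 -24/25 0; -38/25 -7/25 0; 0 0 1]
T4·…·T1 = [-41/25 -24/25 0; -114/25 -21/25 0; 0 0 1]
det M = -3; M⁻¹ = [7/25 -8/25 0; -38/25 41/75 0; 0 0 1]
M⁻¹ · (202/25, 333/25)ᵀ = (-2, -5)ᵀ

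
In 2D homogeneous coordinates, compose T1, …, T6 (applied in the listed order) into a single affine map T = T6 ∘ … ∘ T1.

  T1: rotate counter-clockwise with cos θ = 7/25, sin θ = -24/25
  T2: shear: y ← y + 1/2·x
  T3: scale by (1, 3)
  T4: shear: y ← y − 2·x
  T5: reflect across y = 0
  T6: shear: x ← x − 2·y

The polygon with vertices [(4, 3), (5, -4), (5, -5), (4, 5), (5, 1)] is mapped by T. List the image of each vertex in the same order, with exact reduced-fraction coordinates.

image vertices: (-18, 11), (-888/25, 827/50), (-186/5, 169/10), (-366/25, 257/25), (-678/25, 737/50)

T1 rotate counter-clockwise with cos θ = 7/25, sin θ = -24/25: (4, 3) → (4, -3); (5, -4) → (-61/25, -148/25); (5, -5) → (-17/5, -31/5); (4, 5) → (148/25, -61/25); (5, 1) → (59/25, -113/25)
T2 shear: y ← y + 1/2·x: (4, -3) → (4, -1); (-61/25, -148/25) → (-61/25, -357/50); (-17/5, -31/5) → (-17/5, -79/10); (148/25, -61/25) → (148/25, 13/25); (59/25, -113/25) → (59/25, -167/50)
T3 scale by (1, 3): (4, -1) → (4, -3); (-61/25, -357/50) → (-61/25, -1071/50); (-17/5, -79/10) → (-17/5, -237/10); (148/25, 13/25) → (148/25, 39/25); (59/25, -167/50) → (59/25, -501/50)
T4 shear: y ← y − 2·x: (4, -3) → (4, -11); (-61/25, -1071/50) → (-61/25, -827/50); (-17/5, -237/10) → (-17/5, -169/10); (148/25, 39/25) → (148/25, -257/25); (59/25, -501/50) → (59/25, -737/50)
T5 reflect across y = 0: (4, -11) → (4, 11); (-61/25, -827/50) → (-61/25, 827/50); (-17/5, -169/10) → (-17/5, 169/10); (148/25, -257/25) → (148/25, 257/25); (59/25, -737/50) → (59/25, 737/50)
T6 shear: x ← x − 2·y: (4, 11) → (-18, 11); (-61/25, 827/50) → (-888/25, 827/50); (-17/5, 169/10) → (-186/5, 169/10); (148/25, 257/25) → (-366/25, 257/25); (59/25, 737/50) → (-678/25, 737/50)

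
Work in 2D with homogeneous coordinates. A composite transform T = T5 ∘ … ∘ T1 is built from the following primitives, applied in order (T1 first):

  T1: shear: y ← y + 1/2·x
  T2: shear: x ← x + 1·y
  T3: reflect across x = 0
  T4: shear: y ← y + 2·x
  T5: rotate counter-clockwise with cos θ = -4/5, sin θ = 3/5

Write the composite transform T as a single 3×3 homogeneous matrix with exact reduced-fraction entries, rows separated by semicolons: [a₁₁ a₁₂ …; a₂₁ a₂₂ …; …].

T1 = [1 0 0; 1/2 1 0; 0 0 1]
T2·T1 = [3/2 1 0; 1/2 1 0; 0 0 1]
T3·…·T1 = [-3/2 -1 0; 1/2 1 0; 0 0 1]
T4·…·T1 = [-3/2 -1 0; -5/2 -1 0; 0 0 1]
T5·…·T1 = [27/10 7/5 0; 11/10 1/5 0; 0 0 1]

T = [27/10 7/5 0; 11/10 1/5 0; 0 0 1]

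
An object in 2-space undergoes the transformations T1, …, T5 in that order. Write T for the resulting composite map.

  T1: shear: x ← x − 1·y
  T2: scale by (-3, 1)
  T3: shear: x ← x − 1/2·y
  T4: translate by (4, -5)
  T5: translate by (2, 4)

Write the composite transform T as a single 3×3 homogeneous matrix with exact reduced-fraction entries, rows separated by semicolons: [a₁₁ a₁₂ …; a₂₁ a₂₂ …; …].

T1 = [1 -1 0; 0 1 0; 0 0 1]
T2·T1 = [-3 3 0; 0 1 0; 0 0 1]
T3·…·T1 = [-3 5/2 0; 0 1 0; 0 0 1]
T4·…·T1 = [-3 5/2 4; 0 1 -5; 0 0 1]
T5·…·T1 = [-3 5/2 6; 0 1 -1; 0 0 1]

T = [-3 5/2 6; 0 1 -1; 0 0 1]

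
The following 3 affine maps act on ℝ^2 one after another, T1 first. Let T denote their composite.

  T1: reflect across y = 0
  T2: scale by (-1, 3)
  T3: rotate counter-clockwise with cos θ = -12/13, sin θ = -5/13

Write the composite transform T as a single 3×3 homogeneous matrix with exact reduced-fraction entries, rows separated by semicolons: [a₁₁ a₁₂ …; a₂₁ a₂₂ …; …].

T = [12/13 -15/13 0; 5/13 36/13 0; 0 0 1]

T1 = [1 0 0; 0 -1 0; 0 0 1]
T2·T1 = [-1 0 0; 0 -3 0; 0 0 1]
T3·…·T1 = [12/13 -15/13 0; 5/13 36/13 0; 0 0 1]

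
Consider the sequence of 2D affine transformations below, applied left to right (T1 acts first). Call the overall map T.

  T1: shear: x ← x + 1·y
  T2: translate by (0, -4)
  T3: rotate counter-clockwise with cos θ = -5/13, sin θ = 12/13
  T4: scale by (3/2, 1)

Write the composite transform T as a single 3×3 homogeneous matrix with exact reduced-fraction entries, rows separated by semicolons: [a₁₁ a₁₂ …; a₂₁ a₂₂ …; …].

T1 = [1 1 0; 0 1 0; 0 0 1]
T2·T1 = [1 1 0; 0 1 -4; 0 0 1]
T3·…·T1 = [-5/13 -17/13 48/13; 12/13 7/13 20/13; 0 0 1]
T4·…·T1 = [-15/26 -51/26 72/13; 12/13 7/13 20/13; 0 0 1]

T = [-15/26 -51/26 72/13; 12/13 7/13 20/13; 0 0 1]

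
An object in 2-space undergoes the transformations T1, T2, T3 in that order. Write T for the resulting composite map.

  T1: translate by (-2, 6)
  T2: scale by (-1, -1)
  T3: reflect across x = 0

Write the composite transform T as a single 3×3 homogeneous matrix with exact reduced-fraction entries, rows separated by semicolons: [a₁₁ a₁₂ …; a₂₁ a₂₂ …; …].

T = [1 0 -2; 0 -1 -6; 0 0 1]

T1 = [1 0 -2; 0 1 6; 0 0 1]
T2·T1 = [-1 0 2; 0 -1 -6; 0 0 1]
T3·…·T1 = [1 0 -2; 0 -1 -6; 0 0 1]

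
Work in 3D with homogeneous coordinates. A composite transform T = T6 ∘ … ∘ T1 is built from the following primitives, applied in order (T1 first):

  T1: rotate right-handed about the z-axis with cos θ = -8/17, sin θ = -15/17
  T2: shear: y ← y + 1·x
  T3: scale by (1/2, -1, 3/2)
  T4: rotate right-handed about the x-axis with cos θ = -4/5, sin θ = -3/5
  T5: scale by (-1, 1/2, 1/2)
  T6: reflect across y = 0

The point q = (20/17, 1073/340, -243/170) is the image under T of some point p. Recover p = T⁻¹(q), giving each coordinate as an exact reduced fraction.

p = (5, 0, -1)

T1 = [-8/17 15/17 0 0; -15/17 -8/17 0 0; 0 0 1 0; 0 0 0 1]
T2·T1 = [-8/17 15/17 0 0; -23/17 7/17 0 0; 0 0 1 0; 0 0 0 1]
T3·…·T1 = [-4/17 15/34 0 0; 23/17 -7/17 0 0; 0 0 3/2 0; 0 0 0 1]
T4·…·T1 = [-4/17 15/34 0 0; -92/85 28/85 9/10 0; -69/85 21/85 -6/5 0; 0 0 0 1]
T5·…·T1 = [4/17 -15/34 0 0; -46/85 14/85 9/20 0; -69/170 21/170 -3/5 0; 0 0 0 1]
T6·…·T1 = [4/17 -15/34 0 0; 46/85 -14/85 -9/20 0; -69/170 21/170 -3/5 0; 0 0 0 1]
det M = -3/16; M⁻¹ = [-14/17 24/17 -18/17 0; -46/17 64/85 -48/85 0; 0 -4/5 -16/15 0; 0 0 0 1]
M⁻¹ · (20/17, 1073/340, -243/170)ᵀ = (5, 0, -1)ᵀ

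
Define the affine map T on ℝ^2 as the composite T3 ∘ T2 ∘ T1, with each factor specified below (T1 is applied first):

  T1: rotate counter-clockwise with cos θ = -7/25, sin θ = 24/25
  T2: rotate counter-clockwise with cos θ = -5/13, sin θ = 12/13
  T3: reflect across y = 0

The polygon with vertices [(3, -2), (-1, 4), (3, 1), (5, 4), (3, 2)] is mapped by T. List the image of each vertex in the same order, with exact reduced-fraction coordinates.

T1 rotate counter-clockwise with cos θ = -7/25, sin θ = 24/25: (3, -2) → (27/25, 86/25); (-1, 4) → (-89/25, -52/25); (3, 1) → (-9/5, 13/5); (5, 4) → (-131/25, 92/25); (3, 2) → (-69/25, 58/25)
T2 rotate counter-clockwise with cos θ = -5/13, sin θ = 12/13: (27/25, 86/25) → (-1167/325, -106/325); (-89/25, -52/25) → (1069/325, -808/325); (-9/5, 13/5) → (-111/65, -173/65); (-131/25, 92/25) → (-449/325, -2032/325); (-69/25, 58/25) → (-27/25, -86/25)
T3 reflect across y = 0: (-1167/325, -106/325) → (-1167/325, 106/325); (1069/325, -808/325) → (1069/325, 808/325); (-111/65, -173/65) → (-111/65, 173/65); (-449/325, -2032/325) → (-449/325, 2032/325); (-27/25, -86/25) → (-27/25, 86/25)

image vertices: (-1167/325, 106/325), (1069/325, 808/325), (-111/65, 173/65), (-449/325, 2032/325), (-27/25, 86/25)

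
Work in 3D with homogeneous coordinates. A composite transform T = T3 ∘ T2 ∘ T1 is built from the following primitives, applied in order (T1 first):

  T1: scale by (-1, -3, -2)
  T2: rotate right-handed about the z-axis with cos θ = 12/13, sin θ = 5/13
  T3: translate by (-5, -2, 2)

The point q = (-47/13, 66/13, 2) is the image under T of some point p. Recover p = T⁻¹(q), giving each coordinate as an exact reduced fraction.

T1 = [-1 0 0 0; 0 -3 0 0; 0 0 -2 0; 0 0 0 1]
T2·T1 = [-12/13 15/13 0 0; -5/13 -36/13 0 0; 0 0 -2 0; 0 0 0 1]
T3·…·T1 = [-12/13 15/13 0 -5; -5/13 -36/13 0 -2; 0 0 -2 2; 0 0 0 1]
det M = -6; M⁻¹ = [-12/13 -5/13 0 -70/13; 5/39 -4/13 0 1/39; 0 0 -1/2 1; 0 0 0 1]
M⁻¹ · (-47/13, 66/13, 2)ᵀ = (-4, -2, 0)ᵀ

p = (-4, -2, 0)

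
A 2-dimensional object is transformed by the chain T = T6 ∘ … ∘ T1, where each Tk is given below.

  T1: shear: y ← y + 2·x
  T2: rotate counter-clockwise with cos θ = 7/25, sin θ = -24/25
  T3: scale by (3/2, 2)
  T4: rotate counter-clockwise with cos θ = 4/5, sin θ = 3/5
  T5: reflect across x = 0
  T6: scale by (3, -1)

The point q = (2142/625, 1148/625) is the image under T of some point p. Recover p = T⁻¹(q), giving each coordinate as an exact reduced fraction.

T1 = [1 0 0; 2 1 0; 0 0 1]
T2·T1 = [11/5 24/25 0; -2/5 7/25 0; 0 0 1]
T3·…·T1 = [33/10 36/25 0; -4/5 14/25 0; 0 0 1]
T4·…·T1 = [78/25 102/125 0; 67/50 164/125 0; 0 0 1]
T5·…·T1 = [-78/25 -102/125 0; 67/50 164/125 0; 0 0 1]
T6·…·T1 = [-234/25 -306/125 0; -67/50 -164/125 0; 0 0 1]
det M = 9; M⁻¹ = [-164/1125 34/125 0; 67/450 -26/25 0; 0 0 1]
M⁻¹ · (2142/625, 1148/625)ᵀ = (0, -7/5)ᵀ

p = (0, -7/5)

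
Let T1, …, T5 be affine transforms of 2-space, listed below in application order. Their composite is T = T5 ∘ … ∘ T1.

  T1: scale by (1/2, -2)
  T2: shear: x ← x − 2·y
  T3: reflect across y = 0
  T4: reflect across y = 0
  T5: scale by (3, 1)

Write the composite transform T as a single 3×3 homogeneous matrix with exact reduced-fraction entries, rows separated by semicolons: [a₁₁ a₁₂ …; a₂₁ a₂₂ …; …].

T1 = [1/2 0 0; 0 -2 0; 0 0 1]
T2·T1 = [1/2 4 0; 0 -2 0; 0 0 1]
T3·…·T1 = [1/2 4 0; 0 2 0; 0 0 1]
T4·…·T1 = [1/2 4 0; 0 -2 0; 0 0 1]
T5·…·T1 = [3/2 12 0; 0 -2 0; 0 0 1]

T = [3/2 12 0; 0 -2 0; 0 0 1]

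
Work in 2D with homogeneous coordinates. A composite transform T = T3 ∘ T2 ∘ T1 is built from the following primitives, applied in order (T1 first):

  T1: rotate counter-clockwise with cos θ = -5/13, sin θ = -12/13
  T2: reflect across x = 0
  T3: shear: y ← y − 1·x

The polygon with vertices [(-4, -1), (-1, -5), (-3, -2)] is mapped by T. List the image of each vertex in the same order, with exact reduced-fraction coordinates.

image vertices: (-8/13, 61/13), (55/13, -18/13), (9/13, 37/13)

T1 rotate counter-clockwise with cos θ = -5/13, sin θ = -12/13: (-4, -1) → (8/13, 53/13); (-1, -5) → (-55/13, 37/13); (-3, -2) → (-9/13, 46/13)
T2 reflect across x = 0: (8/13, 53/13) → (-8/13, 53/13); (-55/13, 37/13) → (55/13, 37/13); (-9/13, 46/13) → (9/13, 46/13)
T3 shear: y ← y − 1·x: (-8/13, 53/13) → (-8/13, 61/13); (55/13, 37/13) → (55/13, -18/13); (9/13, 46/13) → (9/13, 37/13)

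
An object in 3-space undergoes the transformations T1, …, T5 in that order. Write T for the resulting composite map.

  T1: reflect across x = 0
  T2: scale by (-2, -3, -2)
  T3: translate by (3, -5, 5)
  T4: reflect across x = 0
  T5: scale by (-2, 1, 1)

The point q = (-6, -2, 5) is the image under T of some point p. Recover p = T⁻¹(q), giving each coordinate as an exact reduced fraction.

p = (-3, -1, 0)

T1 = [-1 0 0 0; 0 1 0 0; 0 0 1 0; 0 0 0 1]
T2·T1 = [2 0 0 0; 0 -3 0 0; 0 0 -2 0; 0 0 0 1]
T3·…·T1 = [2 0 0 3; 0 -3 0 -5; 0 0 -2 5; 0 0 0 1]
T4·…·T1 = [-2 0 0 -3; 0 -3 0 -5; 0 0 -2 5; 0 0 0 1]
T5·…·T1 = [4 0 0 6; 0 -3 0 -5; 0 0 -2 5; 0 0 0 1]
det M = 24; M⁻¹ = [1/4 0 0 -3/2; 0 -1/3 0 -5/3; 0 0 -1/2 5/2; 0 0 0 1]
M⁻¹ · (-6, -2, 5)ᵀ = (-3, -1, 0)ᵀ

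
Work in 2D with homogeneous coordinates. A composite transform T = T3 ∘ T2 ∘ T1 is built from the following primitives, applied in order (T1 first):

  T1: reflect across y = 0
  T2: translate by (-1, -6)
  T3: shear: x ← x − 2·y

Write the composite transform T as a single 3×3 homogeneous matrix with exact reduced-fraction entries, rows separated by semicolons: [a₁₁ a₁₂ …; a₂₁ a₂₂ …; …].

T1 = [1 0 0; 0 -1 0; 0 0 1]
T2·T1 = [1 0 -1; 0 -1 -6; 0 0 1]
T3·…·T1 = [1 2 11; 0 -1 -6; 0 0 1]

T = [1 2 11; 0 -1 -6; 0 0 1]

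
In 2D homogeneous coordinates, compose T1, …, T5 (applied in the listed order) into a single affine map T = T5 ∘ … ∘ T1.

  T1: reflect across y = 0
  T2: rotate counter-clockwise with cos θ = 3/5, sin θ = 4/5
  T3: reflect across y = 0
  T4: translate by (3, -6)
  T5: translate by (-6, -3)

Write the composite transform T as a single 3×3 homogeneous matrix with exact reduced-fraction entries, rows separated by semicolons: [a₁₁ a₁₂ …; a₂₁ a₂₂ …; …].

T1 = [1 0 0; 0 -1 0; 0 0 1]
T2·T1 = [3/5 4/5 0; 4/5 -3/5 0; 0 0 1]
T3·…·T1 = [3/5 4/5 0; -4/5 3/5 0; 0 0 1]
T4·…·T1 = [3/5 4/5 3; -4/5 3/5 -6; 0 0 1]
T5·…·T1 = [3/5 4/5 -3; -4/5 3/5 -9; 0 0 1]

T = [3/5 4/5 -3; -4/5 3/5 -9; 0 0 1]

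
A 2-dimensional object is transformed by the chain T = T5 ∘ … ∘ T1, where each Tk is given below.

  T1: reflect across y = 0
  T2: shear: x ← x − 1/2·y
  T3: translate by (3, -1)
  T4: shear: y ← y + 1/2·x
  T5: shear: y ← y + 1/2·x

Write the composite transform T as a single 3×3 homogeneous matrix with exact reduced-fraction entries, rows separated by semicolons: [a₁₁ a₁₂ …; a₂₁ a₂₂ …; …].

T1 = [1 0 0; 0 -1 0; 0 0 1]
T2·T1 = [1 1/2 0; 0 -1 0; 0 0 1]
T3·…·T1 = [1 1/2 3; 0 -1 -1; 0 0 1]
T4·…·T1 = [1 1/2 3; 1/2 -3/4 1/2; 0 0 1]
T5·…·T1 = [1 1/2 3; 1 -1/2 2; 0 0 1]

T = [1 1/2 3; 1 -1/2 2; 0 0 1]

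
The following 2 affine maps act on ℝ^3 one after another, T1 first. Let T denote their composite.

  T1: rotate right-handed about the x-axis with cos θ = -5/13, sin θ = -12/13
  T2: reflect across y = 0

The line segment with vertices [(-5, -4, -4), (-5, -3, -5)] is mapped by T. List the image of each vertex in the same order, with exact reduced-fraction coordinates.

T1 rotate right-handed about the x-axis with cos θ = -5/13, sin θ = -12/13: (-5, -4, -4) → (-5, -28/13, 68/13); (-5, -3, -5) → (-5, -45/13, 61/13)
T2 reflect across y = 0: (-5, -28/13, 68/13) → (-5, 28/13, 68/13); (-5, -45/13, 61/13) → (-5, 45/13, 61/13)

image vertices: (-5, 28/13, 68/13), (-5, 45/13, 61/13)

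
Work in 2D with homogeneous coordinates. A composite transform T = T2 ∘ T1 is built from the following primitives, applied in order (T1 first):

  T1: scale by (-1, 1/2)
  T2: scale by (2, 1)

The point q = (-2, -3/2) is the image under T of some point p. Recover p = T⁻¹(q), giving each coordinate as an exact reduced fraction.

T1 = [-1 0 0; 0 1/2 0; 0 0 1]
T2·T1 = [-2 0 0; 0 1/2 0; 0 0 1]
det M = -1; M⁻¹ = [-1/2 0 0; 0 2 0; 0 0 1]
M⁻¹ · (-2, -3/2)ᵀ = (1, -3)ᵀ

p = (1, -3)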